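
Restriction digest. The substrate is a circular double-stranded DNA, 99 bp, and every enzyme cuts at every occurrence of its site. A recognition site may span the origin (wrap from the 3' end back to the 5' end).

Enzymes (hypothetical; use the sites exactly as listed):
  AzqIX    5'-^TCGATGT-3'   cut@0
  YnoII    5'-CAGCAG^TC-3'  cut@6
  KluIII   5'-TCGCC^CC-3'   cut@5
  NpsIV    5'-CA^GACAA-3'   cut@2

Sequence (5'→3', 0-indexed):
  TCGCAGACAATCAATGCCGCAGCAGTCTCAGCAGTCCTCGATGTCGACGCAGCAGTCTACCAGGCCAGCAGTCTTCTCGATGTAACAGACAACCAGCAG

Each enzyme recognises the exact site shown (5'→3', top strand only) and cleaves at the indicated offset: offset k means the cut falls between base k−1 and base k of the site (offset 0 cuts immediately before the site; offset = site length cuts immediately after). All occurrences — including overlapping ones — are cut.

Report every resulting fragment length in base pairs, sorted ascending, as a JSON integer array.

[3,5,5,9,11,12,16,18,20]

Scan for sites:
  AzqIX TCGATGT/0: at [37, 76] ⇒ [37, 76]
  YnoII CAGCAGTC/6: at [19, 28, 49, 65, 93] ⇒ [0, 25, 34, 55, 71]
  KluIII (TCGCCCC, off=5): no sites
  NpsIV CAGACAA/2: at [3, 85] ⇒ [5, 87]

All cut coordinates (distinct, sorted): [0, 5, 25, 34, 37, 55, 71, 76, 87]

Fragment lengths:
  0→5: 5 bp
  5→25: 20 bp
  25→34: 9 bp
  34→37: 3 bp
  37→55: 18 bp
  55→71: 16 bp
  71→76: 5 bp
  76→87: 11 bp
  87→0 (wrap): 99-87+0 = 12 bp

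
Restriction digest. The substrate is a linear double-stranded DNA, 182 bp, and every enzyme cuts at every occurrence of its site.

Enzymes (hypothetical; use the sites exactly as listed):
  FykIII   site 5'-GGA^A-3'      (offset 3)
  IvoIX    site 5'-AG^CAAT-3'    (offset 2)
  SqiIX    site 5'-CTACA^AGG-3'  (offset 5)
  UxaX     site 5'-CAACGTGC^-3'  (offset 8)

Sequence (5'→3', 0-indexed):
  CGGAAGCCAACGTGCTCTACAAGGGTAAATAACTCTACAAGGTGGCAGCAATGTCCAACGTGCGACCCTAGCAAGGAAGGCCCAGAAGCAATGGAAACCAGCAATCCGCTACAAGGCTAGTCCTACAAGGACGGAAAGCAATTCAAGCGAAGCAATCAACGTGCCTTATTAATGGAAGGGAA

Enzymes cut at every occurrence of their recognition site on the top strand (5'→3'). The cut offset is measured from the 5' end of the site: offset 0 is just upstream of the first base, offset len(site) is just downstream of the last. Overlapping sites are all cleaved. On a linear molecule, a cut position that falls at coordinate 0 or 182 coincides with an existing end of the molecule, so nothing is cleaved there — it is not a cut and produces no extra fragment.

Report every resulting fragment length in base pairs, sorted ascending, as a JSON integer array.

Site scan:
  FykIII GGAA/3: at [1, 74, 92, 132, 173, 178] ⇒ [4, 77, 95, 135, 176, 181]
  IvoIX AGCAAT/2: at [46, 86, 99, 136, 150] ⇒ [48, 88, 101, 138, 152]
  SqiIX CTACAAGG/5: at [16, 34, 108, 122] ⇒ [21, 39, 113, 127]
  UxaX CAACGTGC/8: at [7, 55, 156] ⇒ [15, 63, 164]

Pooled cuts: [4, 15, 21, 39, 48, 63, 77, 88, 95, 101, 113, 127, 135, 138, 152, 164, 176, 181]

Fragments:
  [0,4): 4 bp
  [4,15): 11 bp
  [15,21): 6 bp
  [21,39): 18 bp
  [39,48): 9 bp
  [48,63): 15 bp
  [63,77): 14 bp
  [77,88): 11 bp
  [88,95): 7 bp
  [95,101): 6 bp
  [101,113): 12 bp
  [113,127): 14 bp
  [127,135): 8 bp
  [135,138): 3 bp
  [138,152): 14 bp
  [152,164): 12 bp
  [164,176): 12 bp
  [176,181): 5 bp
  [181,182): 1 bp

[1,3,4,5,6,6,7,8,9,11,11,12,12,12,14,14,14,15,18]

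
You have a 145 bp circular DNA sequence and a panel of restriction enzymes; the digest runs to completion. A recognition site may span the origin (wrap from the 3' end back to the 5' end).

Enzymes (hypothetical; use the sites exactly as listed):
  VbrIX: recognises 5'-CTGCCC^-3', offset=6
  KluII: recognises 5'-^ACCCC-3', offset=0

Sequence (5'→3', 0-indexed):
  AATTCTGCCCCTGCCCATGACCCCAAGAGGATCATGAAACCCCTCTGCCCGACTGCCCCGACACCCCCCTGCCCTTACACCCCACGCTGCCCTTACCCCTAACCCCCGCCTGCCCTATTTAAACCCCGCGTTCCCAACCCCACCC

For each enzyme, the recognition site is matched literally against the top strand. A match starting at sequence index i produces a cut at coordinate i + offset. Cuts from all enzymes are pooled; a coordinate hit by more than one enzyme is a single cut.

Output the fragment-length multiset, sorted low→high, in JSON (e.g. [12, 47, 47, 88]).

[2,3,4,4,6,7,7,8,12,12,14,14,14,19,19]

Per-enzyme occurrences:
  VbrIX (CTGCCC, off=6): starts [4, 10, 44, 52, 68, 86, 109] → cuts [10, 16, 50, 58, 74, 92, 115]
  KluII (ACCCC, off=0): starts [19, 38, 62, 78, 94, 101, 122, 136] → cuts [19, 38, 62, 78, 94, 101, 122, 136]

All cut coordinates (distinct, sorted): [10, 16, 19, 38, 50, 58, 62, 74, 78, 92, 94, 101, 115, 122, 136]

Fragments:
  10→16: 6 bp
  16→19: 3 bp
  19→38: 19 bp
  38→50: 12 bp
  50→58: 8 bp
  58→62: 4 bp
  62→74: 12 bp
  74→78: 4 bp
  78→92: 14 bp
  92→94: 2 bp
  94→101: 7 bp
  101→115: 14 bp
  115→122: 7 bp
  122→136: 14 bp
  136→10 (wrap): 145-136+10 = 19 bp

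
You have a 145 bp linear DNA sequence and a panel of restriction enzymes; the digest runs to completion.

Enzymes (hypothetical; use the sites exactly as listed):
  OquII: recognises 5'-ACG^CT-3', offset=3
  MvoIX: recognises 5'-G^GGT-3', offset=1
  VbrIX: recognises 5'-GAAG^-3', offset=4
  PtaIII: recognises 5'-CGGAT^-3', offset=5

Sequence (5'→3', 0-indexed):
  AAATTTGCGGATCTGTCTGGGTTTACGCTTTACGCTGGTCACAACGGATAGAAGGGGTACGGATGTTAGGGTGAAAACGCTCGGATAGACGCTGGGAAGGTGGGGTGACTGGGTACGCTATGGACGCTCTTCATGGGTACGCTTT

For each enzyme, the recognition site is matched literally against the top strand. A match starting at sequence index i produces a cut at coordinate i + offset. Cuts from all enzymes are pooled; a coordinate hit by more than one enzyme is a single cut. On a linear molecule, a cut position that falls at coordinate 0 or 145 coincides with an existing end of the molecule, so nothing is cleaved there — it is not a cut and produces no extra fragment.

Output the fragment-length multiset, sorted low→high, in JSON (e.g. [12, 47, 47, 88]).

Per-enzyme occurrences:
  OquII ACGCT/3: at [24, 31, 76, 88, 114, 123, 138] ⇒ [27, 34, 79, 91, 117, 126, 141]
  MvoIX GGGT/1: at [18, 54, 68, 102, 110, 134] ⇒ [19, 55, 69, 103, 111, 135]
  VbrIX GAAG/4: at [50, 95] ⇒ [54, 99]
  PtaIII CGGAT/5: at [7, 44, 59, 81] ⇒ [12, 49, 64, 86]

Pooled cuts: [12, 19, 27, 34, 49, 54, 55, 64, 69, 79, 86, 91, 99, 103, 111, 117, 126, 135, 141]

Fragments:
  [0,12): 12 bp
  [12,19): 7 bp
  [19,27): 8 bp
  [27,34): 7 bp
  [34,49): 15 bp
  [49,54): 5 bp
  [54,55): 1 bp
  [55,64): 9 bp
  [64,69): 5 bp
  [69,79): 10 bp
  [79,86): 7 bp
  [86,91): 5 bp
  [91,99): 8 bp
  [99,103): 4 bp
  [103,111): 8 bp
  [111,117): 6 bp
  [117,126): 9 bp
  [126,135): 9 bp
  [135,141): 6 bp
  [141,145): 4 bp

[1,4,4,5,5,5,6,6,7,7,7,8,8,8,9,9,9,10,12,15]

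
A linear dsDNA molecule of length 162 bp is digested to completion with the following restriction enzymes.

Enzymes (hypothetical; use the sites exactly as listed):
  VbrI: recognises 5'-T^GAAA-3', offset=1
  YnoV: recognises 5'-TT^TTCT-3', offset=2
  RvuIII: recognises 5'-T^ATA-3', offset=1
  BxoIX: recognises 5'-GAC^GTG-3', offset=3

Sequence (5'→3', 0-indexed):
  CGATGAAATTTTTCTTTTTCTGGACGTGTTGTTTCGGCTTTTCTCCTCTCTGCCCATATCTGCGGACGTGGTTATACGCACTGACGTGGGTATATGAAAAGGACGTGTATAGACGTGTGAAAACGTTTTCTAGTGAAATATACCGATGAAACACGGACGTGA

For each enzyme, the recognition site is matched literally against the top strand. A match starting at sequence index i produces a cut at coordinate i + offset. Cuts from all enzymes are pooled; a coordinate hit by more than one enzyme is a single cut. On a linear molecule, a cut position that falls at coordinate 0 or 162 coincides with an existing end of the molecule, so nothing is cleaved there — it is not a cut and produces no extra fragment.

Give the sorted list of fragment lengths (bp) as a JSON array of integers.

Site scan:
  VbrI (TGAAA, off=1): starts [3, 94, 117, 133, 146] → cuts [4, 95, 118, 134, 147]
  YnoV (TTTTCT, off=2): starts [9, 15, 38, 125] → cuts [11, 17, 40, 127]
  RvuIII (TATA, off=1): starts [72, 90, 107, 138] → cuts [73, 91, 108, 139]
  BxoIX (GACGTG, off=3): starts [22, 64, 82, 101, 111, 155] → cuts [25, 67, 85, 104, 114, 158]

All cut coordinates (distinct, sorted): [4, 11, 17, 25, 40, 67, 73, 85, 91, 95, 104, 108, 114, 118, 127, 134, 139, 147, 158]

Fragments:
  [0,4): 4 bp
  [4,11): 7 bp
  [11,17): 6 bp
  [17,25): 8 bp
  [25,40): 15 bp
  [40,67): 27 bp
  [67,73): 6 bp
  [73,85): 12 bp
  [85,91): 6 bp
  [91,95): 4 bp
  [95,104): 9 bp
  [104,108): 4 bp
  [108,114): 6 bp
  [114,118): 4 bp
  [118,127): 9 bp
  [127,134): 7 bp
  [134,139): 5 bp
  [139,147): 8 bp
  [147,158): 11 bp
  [158,162): 4 bp

[4,4,4,4,4,5,6,6,6,6,7,7,8,8,9,9,11,12,15,27]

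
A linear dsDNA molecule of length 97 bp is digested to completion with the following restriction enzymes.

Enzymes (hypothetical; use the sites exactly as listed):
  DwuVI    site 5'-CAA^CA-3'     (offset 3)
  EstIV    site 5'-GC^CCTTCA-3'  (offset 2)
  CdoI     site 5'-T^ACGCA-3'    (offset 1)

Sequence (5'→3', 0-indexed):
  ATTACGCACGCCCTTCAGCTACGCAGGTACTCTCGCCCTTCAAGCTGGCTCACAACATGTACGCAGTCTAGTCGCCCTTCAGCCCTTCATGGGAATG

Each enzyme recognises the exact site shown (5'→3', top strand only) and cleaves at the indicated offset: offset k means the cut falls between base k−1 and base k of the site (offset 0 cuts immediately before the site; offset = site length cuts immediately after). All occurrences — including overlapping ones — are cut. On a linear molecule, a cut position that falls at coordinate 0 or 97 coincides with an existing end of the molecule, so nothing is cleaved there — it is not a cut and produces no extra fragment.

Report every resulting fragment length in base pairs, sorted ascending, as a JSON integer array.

Per-enzyme occurrences:
  DwuVI (CAACA, off=3): starts [52] → cuts [55]
  EstIV (GCCCTTCA, off=2): starts [9, 34, 73, 81] → cuts [11, 36, 75, 83]
  CdoI (TACGCA, off=1): starts [2, 19, 59] → cuts [3, 20, 60]

Pooled cuts: [3, 11, 20, 36, 55, 60, 75, 83]

Fragments:
  [0,3): 3 bp
  [3,11): 8 bp
  [11,20): 9 bp
  [20,36): 16 bp
  [36,55): 19 bp
  [55,60): 5 bp
  [60,75): 15 bp
  [75,83): 8 bp
  [83,97): 14 bp

[3,5,8,8,9,14,15,16,19]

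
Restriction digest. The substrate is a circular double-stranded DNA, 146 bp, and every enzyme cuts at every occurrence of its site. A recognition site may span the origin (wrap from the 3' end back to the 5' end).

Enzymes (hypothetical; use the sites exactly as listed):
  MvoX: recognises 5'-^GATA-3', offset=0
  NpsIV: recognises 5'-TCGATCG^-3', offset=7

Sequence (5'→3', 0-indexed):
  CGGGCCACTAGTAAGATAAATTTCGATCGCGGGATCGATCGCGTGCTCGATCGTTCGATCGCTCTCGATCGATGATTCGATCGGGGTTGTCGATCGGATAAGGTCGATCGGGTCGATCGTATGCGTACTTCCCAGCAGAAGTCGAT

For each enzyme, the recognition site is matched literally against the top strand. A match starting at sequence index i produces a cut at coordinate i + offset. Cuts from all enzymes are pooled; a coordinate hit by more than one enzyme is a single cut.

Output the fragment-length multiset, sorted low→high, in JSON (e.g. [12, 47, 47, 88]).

[8,9,10,12,12,12,12,13,14,15,29]

Scan for sites:
  MvoX (GATA, off=0): starts [14, 96] → cuts [14, 96]
  NpsIV (TCGATCG, off=7): starts [22, 34, 46, 54, 64, 76, 89, 103, 112, 141] → cuts [2, 29, 41, 53, 61, 71, 83, 96, 110, 119]

Pooled cuts: [2, 14, 29, 41, 53, 61, 71, 83, 96, 110, 119]

Fragment lengths:
  2→14: 12 bp
  14→29: 15 bp
  29→41: 12 bp
  41→53: 12 bp
  53→61: 8 bp
  61→71: 10 bp
  71→83: 12 bp
  83→96: 13 bp
  96→110: 14 bp
  110→119: 9 bp
  119→2 (wrap): 146-119+2 = 29 bp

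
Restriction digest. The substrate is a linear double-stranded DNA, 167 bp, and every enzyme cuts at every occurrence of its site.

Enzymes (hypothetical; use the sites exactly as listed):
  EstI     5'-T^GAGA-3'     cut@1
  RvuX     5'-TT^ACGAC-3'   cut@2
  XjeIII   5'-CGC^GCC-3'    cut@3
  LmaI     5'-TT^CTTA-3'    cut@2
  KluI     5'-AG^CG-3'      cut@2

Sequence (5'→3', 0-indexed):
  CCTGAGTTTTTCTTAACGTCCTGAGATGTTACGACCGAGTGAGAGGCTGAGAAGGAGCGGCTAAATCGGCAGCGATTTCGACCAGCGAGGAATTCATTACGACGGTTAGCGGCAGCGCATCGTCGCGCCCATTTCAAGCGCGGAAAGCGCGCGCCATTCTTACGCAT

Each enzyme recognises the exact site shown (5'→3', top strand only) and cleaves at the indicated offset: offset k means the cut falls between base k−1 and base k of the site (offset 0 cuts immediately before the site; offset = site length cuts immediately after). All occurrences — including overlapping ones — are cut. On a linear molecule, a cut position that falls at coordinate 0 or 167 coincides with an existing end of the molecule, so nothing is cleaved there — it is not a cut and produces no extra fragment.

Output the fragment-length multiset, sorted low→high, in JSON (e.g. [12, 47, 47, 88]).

[5,6,6,8,8,9,9,9,10,11,11,11,11,12,13,13,15]

Site scan:
  EstI (TGAGA, off=1): starts [21, 39, 47] → cuts [22, 40, 48]
  RvuX (TTACGAC, off=2): starts [28, 96] → cuts [30, 98]
  XjeIII (CGCGCC, off=3): starts [123, 149] → cuts [126, 152]
  LmaI (TTCTTA, off=2): starts [9, 156] → cuts [11, 158]
  KluI (AGCG, off=2): starts [55, 70, 83, 107, 113, 136, 145] → cuts [57, 72, 85, 109, 115, 138, 147]

Pooled cuts: [11, 22, 30, 40, 48, 57, 72, 85, 98, 109, 115, 126, 138, 147, 152, 158]

Fragment lengths:
  [0,11): 11 bp
  [11,22): 11 bp
  [22,30): 8 bp
  [30,40): 10 bp
  [40,48): 8 bp
  [48,57): 9 bp
  [57,72): 15 bp
  [72,85): 13 bp
  [85,98): 13 bp
  [98,109): 11 bp
  [109,115): 6 bp
  [115,126): 11 bp
  [126,138): 12 bp
  [138,147): 9 bp
  [147,152): 5 bp
  [152,158): 6 bp
  [158,167): 9 bp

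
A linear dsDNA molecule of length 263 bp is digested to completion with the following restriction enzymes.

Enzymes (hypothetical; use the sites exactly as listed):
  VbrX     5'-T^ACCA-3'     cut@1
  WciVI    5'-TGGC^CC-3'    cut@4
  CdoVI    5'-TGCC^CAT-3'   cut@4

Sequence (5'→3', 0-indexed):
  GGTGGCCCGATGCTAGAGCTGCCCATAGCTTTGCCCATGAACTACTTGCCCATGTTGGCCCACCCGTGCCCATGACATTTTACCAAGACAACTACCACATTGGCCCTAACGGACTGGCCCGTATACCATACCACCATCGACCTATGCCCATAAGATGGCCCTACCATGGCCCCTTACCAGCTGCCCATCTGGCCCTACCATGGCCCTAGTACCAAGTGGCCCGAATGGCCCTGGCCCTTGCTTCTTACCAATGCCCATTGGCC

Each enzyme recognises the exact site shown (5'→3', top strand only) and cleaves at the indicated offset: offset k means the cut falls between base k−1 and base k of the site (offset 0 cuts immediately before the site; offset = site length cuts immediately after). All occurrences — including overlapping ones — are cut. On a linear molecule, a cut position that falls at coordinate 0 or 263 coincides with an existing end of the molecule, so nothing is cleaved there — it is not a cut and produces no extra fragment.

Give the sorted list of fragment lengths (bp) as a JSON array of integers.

[3,3,5,5,6,6,6,6,8,8,8,8,9,9,9,10,10,11,11,11,11,11,12,12,14,15,17,19]

Site scan:
  VbrX TACCA/1: at [80, 92, 123, 128, 161, 174, 195, 209, 245] ⇒ [81, 93, 124, 129, 162, 175, 196, 210, 246]
  WciVI TGGCCC/4: at [2, 55, 100, 114, 155, 166, 189, 200, 216, 225, 231] ⇒ [6, 59, 104, 118, 159, 170, 193, 204, 220, 229, 235]
  CdoVI TGCCCAT/4: at [19, 31, 46, 66, 144, 181, 251] ⇒ [23, 35, 50, 70, 148, 185, 255]

Pooled cuts: [6, 23, 35, 50, 59, 70, 81, 93, 104, 118, 124, 129, 148, 159, 162, 170, 175, 185, 193, 196, 204, 210, 220, 229, 235, 246, 255]

Fragment lengths:
  [0,6): 6 bp
  [6,23): 17 bp
  [23,35): 12 bp
  [35,50): 15 bp
  [50,59): 9 bp
  [59,70): 11 bp
  [70,81): 11 bp
  [81,93): 12 bp
  [93,104): 11 bp
  [104,118): 14 bp
  [118,124): 6 bp
  [124,129): 5 bp
  [129,148): 19 bp
  [148,159): 11 bp
  [159,162): 3 bp
  [162,170): 8 bp
  [170,175): 5 bp
  [175,185): 10 bp
  [185,193): 8 bp
  [193,196): 3 bp
  [196,204): 8 bp
  [204,210): 6 bp
  [210,220): 10 bp
  [220,229): 9 bp
  [229,235): 6 bp
  [235,246): 11 bp
  [246,255): 9 bp
  [255,263): 8 bp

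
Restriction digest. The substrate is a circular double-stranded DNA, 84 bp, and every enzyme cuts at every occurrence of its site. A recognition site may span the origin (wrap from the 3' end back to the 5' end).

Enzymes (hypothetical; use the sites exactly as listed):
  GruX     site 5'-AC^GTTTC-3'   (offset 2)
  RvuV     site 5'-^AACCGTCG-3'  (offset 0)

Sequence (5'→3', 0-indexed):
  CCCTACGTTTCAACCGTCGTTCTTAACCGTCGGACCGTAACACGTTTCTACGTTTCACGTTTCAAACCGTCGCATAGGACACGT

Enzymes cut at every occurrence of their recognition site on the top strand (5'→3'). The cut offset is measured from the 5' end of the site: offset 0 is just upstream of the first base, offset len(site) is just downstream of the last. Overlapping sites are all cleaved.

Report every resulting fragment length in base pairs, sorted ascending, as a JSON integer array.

Scan for sites:
  GruX (ACGTTTC, off=2): starts [4, 41, 49, 56] → cuts [6, 43, 51, 58]
  RvuV (AACCGTCG, off=0): starts [11, 24, 64] → cuts [11, 24, 64]

All cut coordinates (distinct, sorted): [6, 11, 24, 43, 51, 58, 64]

Fragment lengths:
  6→11: 5 bp
  11→24: 13 bp
  24→43: 19 bp
  43→51: 8 bp
  51→58: 7 bp
  58→64: 6 bp
  64→6 (wrap): 84-64+6 = 26 bp

[5,6,7,8,13,19,26]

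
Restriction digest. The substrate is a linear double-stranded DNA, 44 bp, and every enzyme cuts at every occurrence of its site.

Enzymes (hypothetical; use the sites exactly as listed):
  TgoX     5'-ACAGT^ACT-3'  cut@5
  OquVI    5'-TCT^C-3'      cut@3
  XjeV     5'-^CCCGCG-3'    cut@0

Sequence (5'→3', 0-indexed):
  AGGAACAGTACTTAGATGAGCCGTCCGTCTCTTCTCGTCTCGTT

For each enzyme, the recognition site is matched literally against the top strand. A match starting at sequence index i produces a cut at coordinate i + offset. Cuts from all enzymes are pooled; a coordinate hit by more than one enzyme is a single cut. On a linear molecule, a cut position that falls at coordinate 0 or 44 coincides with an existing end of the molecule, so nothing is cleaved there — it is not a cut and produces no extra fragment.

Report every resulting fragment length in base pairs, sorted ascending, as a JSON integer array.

Site scan:
  TgoX ACAGTACT/5: at [4] ⇒ [9]
  OquVI TCTC/3: at [27, 32, 37] ⇒ [30, 35, 40]
  XjeV (CCCGCG, off=0): no sites

Pooled cuts: [9, 30, 35, 40]

Fragment lengths:
  [0,9): 9 bp
  [9,30): 21 bp
  [30,35): 5 bp
  [35,40): 5 bp
  [40,44): 4 bp

[4,5,5,9,21]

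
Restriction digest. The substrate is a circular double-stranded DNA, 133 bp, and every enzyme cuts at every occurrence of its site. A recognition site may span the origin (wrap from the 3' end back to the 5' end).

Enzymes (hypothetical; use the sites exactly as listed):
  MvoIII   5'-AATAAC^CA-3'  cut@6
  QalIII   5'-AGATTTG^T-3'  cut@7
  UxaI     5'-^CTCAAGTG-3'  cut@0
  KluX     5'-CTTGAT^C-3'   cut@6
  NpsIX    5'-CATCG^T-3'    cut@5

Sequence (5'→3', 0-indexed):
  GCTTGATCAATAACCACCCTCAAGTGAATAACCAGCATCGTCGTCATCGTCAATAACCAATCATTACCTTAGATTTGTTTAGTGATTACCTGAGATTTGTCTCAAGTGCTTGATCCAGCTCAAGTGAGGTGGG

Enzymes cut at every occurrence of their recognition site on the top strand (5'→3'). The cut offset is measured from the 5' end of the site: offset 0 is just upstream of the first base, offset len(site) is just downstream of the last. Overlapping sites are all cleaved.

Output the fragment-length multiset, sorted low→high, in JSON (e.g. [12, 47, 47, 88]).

[1,4,4,7,8,8,9,14,14,20,22,22]

Site scan:
  MvoIII AATAACCA/6: at [8, 26, 51] ⇒ [14, 32, 57]
  QalIII AGATTTGT/7: at [70, 92] ⇒ [77, 99]
  UxaI CTCAAGTG/0: at [18, 100, 118] ⇒ [18, 100, 118]
  KluX CTTGATC/6: at [1, 108] ⇒ [7, 114]
  NpsIX CATCGT/5: at [35, 44] ⇒ [40, 49]

Pooled cuts: [7, 14, 18, 32, 40, 49, 57, 77, 99, 100, 114, 118]

Fragment lengths:
  7→14: 7 bp
  14→18: 4 bp
  18→32: 14 bp
  32→40: 8 bp
  40→49: 9 bp
  49→57: 8 bp
  57→77: 20 bp
  77→99: 22 bp
  99→100: 1 bp
  100→114: 14 bp
  114→118: 4 bp
  118→7 (wrap): 133-118+7 = 22 bp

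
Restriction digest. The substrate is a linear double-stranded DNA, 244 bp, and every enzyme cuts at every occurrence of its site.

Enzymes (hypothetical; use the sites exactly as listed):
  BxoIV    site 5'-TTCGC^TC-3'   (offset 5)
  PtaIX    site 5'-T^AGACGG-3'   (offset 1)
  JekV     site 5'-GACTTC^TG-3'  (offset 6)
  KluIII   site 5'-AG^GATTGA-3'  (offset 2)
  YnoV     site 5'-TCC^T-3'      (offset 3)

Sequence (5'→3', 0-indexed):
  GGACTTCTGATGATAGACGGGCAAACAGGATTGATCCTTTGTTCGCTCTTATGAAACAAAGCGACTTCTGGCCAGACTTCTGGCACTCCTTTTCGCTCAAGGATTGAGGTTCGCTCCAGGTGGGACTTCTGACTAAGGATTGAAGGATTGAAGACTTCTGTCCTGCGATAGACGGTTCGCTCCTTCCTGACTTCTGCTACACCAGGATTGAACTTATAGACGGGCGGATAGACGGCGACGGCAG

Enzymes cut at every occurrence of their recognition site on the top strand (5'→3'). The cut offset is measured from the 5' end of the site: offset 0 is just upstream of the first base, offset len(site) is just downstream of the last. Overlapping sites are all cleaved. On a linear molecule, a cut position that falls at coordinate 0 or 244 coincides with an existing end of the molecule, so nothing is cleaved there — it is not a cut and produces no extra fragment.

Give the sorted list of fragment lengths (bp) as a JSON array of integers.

[3,4,5,5,6,7,7,7,7,8,8,9,9,9,11,11,12,12,12,13,13,14,15,15,22]

Site scan:
  BxoIV TTCGCTC/5: at [41, 91, 109, 175] ⇒ [46, 96, 114, 180]
  PtaIX TAGACGG/1: at [13, 168, 216, 228] ⇒ [14, 169, 217, 229]
  JekV GACTTCTG/6: at [1, 62, 74, 123, 152, 188] ⇒ [7, 68, 80, 129, 158, 194]
  KluIII AGGATTGA/2: at [26, 99, 135, 143, 203] ⇒ [28, 101, 137, 145, 205]
  YnoV TCCT/3: at [34, 86, 160, 180, 184] ⇒ [37, 89, 163, 183, 187]

All cut coordinates (distinct, sorted): [7, 14, 28, 37, 46, 68, 80, 89, 96, 101, 114, 129, 137, 145, 158, 163, 169, 180, 183, 187, 194, 205, 217, 229]

Fragments:
  [0,7): 7 bp
  [7,14): 7 bp
  [14,28): 14 bp
  [28,37): 9 bp
  [37,46): 9 bp
  [46,68): 22 bp
  [68,80): 12 bp
  [80,89): 9 bp
  [89,96): 7 bp
  [96,101): 5 bp
  [101,114): 13 bp
  [114,129): 15 bp
  [129,137): 8 bp
  [137,145): 8 bp
  [145,158): 13 bp
  [158,163): 5 bp
  [163,169): 6 bp
  [169,180): 11 bp
  [180,183): 3 bp
  [183,187): 4 bp
  [187,194): 7 bp
  [194,205): 11 bp
  [205,217): 12 bp
  [217,229): 12 bp
  [229,244): 15 bp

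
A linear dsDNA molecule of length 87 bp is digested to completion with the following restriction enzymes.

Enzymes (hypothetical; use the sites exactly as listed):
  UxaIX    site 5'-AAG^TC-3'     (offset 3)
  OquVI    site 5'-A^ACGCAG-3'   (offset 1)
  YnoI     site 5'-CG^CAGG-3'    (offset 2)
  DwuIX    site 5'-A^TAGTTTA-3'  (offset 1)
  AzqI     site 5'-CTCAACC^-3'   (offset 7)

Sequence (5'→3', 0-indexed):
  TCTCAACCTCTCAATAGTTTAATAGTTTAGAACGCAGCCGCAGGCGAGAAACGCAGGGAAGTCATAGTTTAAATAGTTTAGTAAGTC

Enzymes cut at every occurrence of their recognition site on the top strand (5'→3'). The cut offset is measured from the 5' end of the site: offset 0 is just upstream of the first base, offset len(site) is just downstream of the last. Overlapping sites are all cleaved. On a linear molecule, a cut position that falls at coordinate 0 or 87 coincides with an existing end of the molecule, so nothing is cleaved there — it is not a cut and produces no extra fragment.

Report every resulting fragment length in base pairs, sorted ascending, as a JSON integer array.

Site scan:
  UxaIX (AAGTC, off=3): starts [58, 82] → cuts [61, 85]
  OquVI (AACGCAG, off=1): starts [30, 49] → cuts [31, 50]
  YnoI (CGCAGG, off=2): starts [38, 51] → cuts [40, 53]
  DwuIX (ATAGTTTA, off=1): starts [13, 21, 63, 72] → cuts [14, 22, 64, 73]
  AzqI (CTCAACC, off=7): starts [1] → cuts [8]

Pooled cuts: [8, 14, 22, 31, 40, 50, 53, 61, 64, 73, 85]

Fragments:
  [0,8): 8 bp
  [8,14): 6 bp
  [14,22): 8 bp
  [22,31): 9 bp
  [31,40): 9 bp
  [40,50): 10 bp
  [50,53): 3 bp
  [53,61): 8 bp
  [61,64): 3 bp
  [64,73): 9 bp
  [73,85): 12 bp
  [85,87): 2 bp

[2,3,3,6,8,8,8,9,9,9,10,12]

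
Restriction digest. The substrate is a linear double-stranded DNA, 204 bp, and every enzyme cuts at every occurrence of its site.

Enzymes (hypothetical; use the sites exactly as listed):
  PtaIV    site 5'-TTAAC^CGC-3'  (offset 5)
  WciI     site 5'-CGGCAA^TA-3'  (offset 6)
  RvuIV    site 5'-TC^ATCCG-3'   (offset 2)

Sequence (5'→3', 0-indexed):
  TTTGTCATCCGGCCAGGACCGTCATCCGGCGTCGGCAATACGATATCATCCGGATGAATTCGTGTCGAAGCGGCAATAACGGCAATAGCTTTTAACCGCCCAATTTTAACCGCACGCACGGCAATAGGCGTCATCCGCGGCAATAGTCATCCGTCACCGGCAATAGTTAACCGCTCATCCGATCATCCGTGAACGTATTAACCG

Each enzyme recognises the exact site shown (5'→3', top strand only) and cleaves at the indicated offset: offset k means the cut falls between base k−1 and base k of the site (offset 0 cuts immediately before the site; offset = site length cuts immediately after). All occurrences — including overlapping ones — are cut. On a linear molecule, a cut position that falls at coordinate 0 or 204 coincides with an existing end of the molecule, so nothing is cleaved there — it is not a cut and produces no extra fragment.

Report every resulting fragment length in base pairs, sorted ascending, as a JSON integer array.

Scan for sites:
  PtaIV (TTAACCGC, off=5): starts [91, 105, 166] → cuts [96, 110, 171]
  WciI (CGGCAATA, off=6): starts [32, 70, 79, 118, 137, 157] → cuts [38, 76, 85, 124, 143, 163]
  RvuIV (TCATCCG, off=2): starts [4, 21, 45, 130, 146, 174, 182] → cuts [6, 23, 47, 132, 148, 176, 184]

All cut coordinates (distinct, sorted): [6, 23, 38, 47, 76, 85, 96, 110, 124, 132, 143, 148, 163, 171, 176, 184]

Fragment lengths:
  [0,6): 6 bp
  [6,23): 17 bp
  [23,38): 15 bp
  [38,47): 9 bp
  [47,76): 29 bp
  [76,85): 9 bp
  [85,96): 11 bp
  [96,110): 14 bp
  [110,124): 14 bp
  [124,132): 8 bp
  [132,143): 11 bp
  [143,148): 5 bp
  [148,163): 15 bp
  [163,171): 8 bp
  [171,176): 5 bp
  [176,184): 8 bp
  [184,204): 20 bp

[5,5,6,8,8,8,9,9,11,11,14,14,15,15,17,20,29]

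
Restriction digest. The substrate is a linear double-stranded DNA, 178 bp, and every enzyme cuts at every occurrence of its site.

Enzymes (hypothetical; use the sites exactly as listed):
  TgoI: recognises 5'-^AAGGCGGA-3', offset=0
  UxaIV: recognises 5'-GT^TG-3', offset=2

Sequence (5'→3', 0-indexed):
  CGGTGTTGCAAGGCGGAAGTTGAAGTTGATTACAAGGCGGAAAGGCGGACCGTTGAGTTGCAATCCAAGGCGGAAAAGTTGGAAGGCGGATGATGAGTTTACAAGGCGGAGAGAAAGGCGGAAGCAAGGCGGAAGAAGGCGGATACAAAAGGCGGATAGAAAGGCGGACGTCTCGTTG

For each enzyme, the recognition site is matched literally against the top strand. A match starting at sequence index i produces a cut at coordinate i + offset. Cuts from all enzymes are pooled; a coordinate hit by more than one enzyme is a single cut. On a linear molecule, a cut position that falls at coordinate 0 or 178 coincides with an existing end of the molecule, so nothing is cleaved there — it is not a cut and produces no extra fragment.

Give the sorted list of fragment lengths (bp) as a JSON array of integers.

[2,3,3,5,6,6,7,8,8,10,11,11,12,12,12,13,13,16,20]

Scan for sites:
  TgoI AAGGCGGA/0: at [9, 33, 41, 66, 82, 102, 114, 125, 135, 148, 160] ⇒ [9, 33, 41, 66, 82, 102, 114, 125, 135, 148, 160]
  UxaIV GTTG/2: at [4, 18, 24, 51, 56, 77, 174] ⇒ [6, 20, 26, 53, 58, 79, 176]

Pooled cuts: [6, 9, 20, 26, 33, 41, 53, 58, 66, 79, 82, 102, 114, 125, 135, 148, 160, 176]

Fragment lengths:
  [0,6): 6 bp
  [6,9): 3 bp
  [9,20): 11 bp
  [20,26): 6 bp
  [26,33): 7 bp
  [33,41): 8 bp
  [41,53): 12 bp
  [53,58): 5 bp
  [58,66): 8 bp
  [66,79): 13 bp
  [79,82): 3 bp
  [82,102): 20 bp
  [102,114): 12 bp
  [114,125): 11 bp
  [125,135): 10 bp
  [135,148): 13 bp
  [148,160): 12 bp
  [160,176): 16 bp
  [176,178): 2 bp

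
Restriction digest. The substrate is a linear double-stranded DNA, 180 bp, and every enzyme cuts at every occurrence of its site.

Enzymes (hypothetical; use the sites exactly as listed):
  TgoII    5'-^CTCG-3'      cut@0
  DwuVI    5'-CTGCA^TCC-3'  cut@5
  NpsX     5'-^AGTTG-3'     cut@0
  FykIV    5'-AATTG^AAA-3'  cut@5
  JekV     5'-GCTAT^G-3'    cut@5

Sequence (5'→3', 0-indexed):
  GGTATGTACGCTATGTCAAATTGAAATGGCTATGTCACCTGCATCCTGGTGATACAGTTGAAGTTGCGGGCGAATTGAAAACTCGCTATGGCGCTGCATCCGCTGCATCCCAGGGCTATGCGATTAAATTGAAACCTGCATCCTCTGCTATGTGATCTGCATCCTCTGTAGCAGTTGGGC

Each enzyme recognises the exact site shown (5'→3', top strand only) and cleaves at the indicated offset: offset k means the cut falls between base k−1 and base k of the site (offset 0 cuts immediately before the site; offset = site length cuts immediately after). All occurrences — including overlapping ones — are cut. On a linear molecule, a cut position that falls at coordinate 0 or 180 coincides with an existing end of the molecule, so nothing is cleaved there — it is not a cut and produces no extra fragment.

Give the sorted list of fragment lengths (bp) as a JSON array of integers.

Site scan:
  TgoII CTCG/0: at [81] ⇒ [81]
  DwuVI CTGCATCC/5: at [38, 93, 102, 135, 156] ⇒ [43, 98, 107, 140, 161]
  NpsX AGTTG/0: at [55, 61, 172] ⇒ [55, 61, 172]
  FykIV AATTGAAA/5: at [18, 72, 126] ⇒ [23, 77, 131]
  JekV GCTATG/5: at [9, 28, 84, 114, 146] ⇒ [14, 33, 89, 119, 151]

All cut coordinates (distinct, sorted): [14, 23, 33, 43, 55, 61, 77, 81, 89, 98, 107, 119, 131, 140, 151, 161, 172]

Fragments:
  [0,14): 14 bp
  [14,23): 9 bp
  [23,33): 10 bp
  [33,43): 10 bp
  [43,55): 12 bp
  [55,61): 6 bp
  [61,77): 16 bp
  [77,81): 4 bp
  [81,89): 8 bp
  [89,98): 9 bp
  [98,107): 9 bp
  [107,119): 12 bp
  [119,131): 12 bp
  [131,140): 9 bp
  [140,151): 11 bp
  [151,161): 10 bp
  [161,172): 11 bp
  [172,180): 8 bp

[4,6,8,8,9,9,9,9,10,10,10,11,11,12,12,12,14,16]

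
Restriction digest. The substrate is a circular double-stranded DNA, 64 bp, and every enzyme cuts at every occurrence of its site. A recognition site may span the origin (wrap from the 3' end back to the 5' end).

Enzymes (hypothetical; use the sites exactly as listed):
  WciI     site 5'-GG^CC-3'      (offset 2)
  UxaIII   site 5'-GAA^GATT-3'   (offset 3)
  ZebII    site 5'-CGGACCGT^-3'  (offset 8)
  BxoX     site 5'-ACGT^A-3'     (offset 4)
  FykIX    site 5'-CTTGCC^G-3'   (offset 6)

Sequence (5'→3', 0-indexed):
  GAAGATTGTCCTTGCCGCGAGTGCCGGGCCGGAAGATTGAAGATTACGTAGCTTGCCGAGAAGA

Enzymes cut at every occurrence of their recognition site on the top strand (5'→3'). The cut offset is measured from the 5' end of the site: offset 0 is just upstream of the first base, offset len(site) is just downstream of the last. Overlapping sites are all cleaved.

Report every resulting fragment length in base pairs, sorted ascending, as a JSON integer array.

[6,7,8,8,10,12,13]

Site scan:
  WciI GGCC/2: at [26] ⇒ [28]
  UxaIII GAAGATT/3: at [0, 31, 38] ⇒ [3, 34, 41]
  ZebII (CGGACCGT, off=8): no sites
  BxoX ACGTA/4: at [45] ⇒ [49]
  FykIX CTTGCCG/6: at [10, 51] ⇒ [16, 57]

All cut coordinates (distinct, sorted): [3, 16, 28, 34, 41, 49, 57]

Fragment lengths:
  3→16: 13 bp
  16→28: 12 bp
  28→34: 6 bp
  34→41: 7 bp
  41→49: 8 bp
  49→57: 8 bp
  57→3 (wrap): 64-57+3 = 10 bp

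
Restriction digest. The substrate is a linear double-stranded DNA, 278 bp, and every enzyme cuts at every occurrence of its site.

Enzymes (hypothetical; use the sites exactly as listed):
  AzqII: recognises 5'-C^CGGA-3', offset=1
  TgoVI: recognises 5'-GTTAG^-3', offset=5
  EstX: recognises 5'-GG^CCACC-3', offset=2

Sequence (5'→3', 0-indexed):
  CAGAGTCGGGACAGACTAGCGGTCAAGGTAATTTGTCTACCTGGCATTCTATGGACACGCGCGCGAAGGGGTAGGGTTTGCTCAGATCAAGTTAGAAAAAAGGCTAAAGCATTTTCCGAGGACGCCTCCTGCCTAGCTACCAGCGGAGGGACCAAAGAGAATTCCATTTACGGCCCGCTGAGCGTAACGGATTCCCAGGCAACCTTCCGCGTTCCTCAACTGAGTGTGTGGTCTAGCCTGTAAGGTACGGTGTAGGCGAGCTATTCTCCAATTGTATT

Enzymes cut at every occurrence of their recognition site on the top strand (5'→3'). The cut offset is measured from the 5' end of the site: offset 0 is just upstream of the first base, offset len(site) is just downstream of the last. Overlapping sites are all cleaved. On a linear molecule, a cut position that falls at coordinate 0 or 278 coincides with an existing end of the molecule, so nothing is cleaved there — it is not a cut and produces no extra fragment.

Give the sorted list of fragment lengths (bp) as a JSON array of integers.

[95,183]

Per-enzyme occurrences:
  AzqII (CCGGA, off=1): no sites
  TgoVI GTTAG/5: at [90] ⇒ [95]
  EstX (GGCCACC, off=2): no sites

Pooled cuts: [95]

Fragments:
  [0,95): 95 bp
  [95,278): 183 bp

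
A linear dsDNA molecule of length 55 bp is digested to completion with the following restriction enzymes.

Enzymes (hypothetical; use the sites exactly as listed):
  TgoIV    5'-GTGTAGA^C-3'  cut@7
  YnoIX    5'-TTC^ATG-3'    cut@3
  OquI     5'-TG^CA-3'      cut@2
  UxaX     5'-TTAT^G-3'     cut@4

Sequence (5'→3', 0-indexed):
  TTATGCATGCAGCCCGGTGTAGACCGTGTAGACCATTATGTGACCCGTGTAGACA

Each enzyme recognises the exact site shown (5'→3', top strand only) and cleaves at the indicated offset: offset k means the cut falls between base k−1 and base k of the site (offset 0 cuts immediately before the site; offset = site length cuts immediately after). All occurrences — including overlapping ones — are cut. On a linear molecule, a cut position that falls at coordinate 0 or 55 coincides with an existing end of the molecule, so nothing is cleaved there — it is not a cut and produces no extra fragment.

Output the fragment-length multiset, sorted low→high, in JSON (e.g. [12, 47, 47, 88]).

[1,2,4,4,7,9,14,14]

Site scan:
  TgoIV GTGTAGAC/7: at [16, 25, 46] ⇒ [23, 32, 53]
  YnoIX (TTCATG, off=3): no sites
  OquI TGCA/2: at [3, 7] ⇒ [5, 9]
  UxaX TTATG/4: at [0, 35] ⇒ [4, 39]

All cut coordinates (distinct, sorted): [4, 5, 9, 23, 32, 39, 53]

Fragment lengths:
  [0,4): 4 bp
  [4,5): 1 bp
  [5,9): 4 bp
  [9,23): 14 bp
  [23,32): 9 bp
  [32,39): 7 bp
  [39,53): 14 bp
  [53,55): 2 bp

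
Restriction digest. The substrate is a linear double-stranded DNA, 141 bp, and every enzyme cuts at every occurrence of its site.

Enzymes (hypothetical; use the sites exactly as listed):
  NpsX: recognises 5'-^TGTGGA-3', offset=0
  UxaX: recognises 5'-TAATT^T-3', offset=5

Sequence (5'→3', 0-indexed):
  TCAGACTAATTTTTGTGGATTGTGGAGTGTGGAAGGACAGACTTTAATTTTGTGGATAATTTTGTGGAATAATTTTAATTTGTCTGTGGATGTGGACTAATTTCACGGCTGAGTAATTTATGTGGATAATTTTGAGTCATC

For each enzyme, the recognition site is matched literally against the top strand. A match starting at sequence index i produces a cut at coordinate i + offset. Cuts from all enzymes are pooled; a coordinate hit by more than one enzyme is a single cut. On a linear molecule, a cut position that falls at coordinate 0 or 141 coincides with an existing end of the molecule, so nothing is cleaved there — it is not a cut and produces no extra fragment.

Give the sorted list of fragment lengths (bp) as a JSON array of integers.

Scan for sites:
  NpsX (TGTGGA, off=0): starts [13, 20, 27, 50, 62, 84, 90, 120] → cuts [13, 20, 27, 50, 62, 84, 90, 120]
  UxaX (TAATTT, off=5): starts [6, 44, 56, 69, 75, 97, 113, 126] → cuts [11, 49, 61, 74, 80, 102, 118, 131]

Pooled cuts: [11, 13, 20, 27, 49, 50, 61, 62, 74, 80, 84, 90, 102, 118, 120, 131]

Fragment lengths:
  [0,11): 11 bp
  [11,13): 2 bp
  [13,20): 7 bp
  [20,27): 7 bp
  [27,49): 22 bp
  [49,50): 1 bp
  [50,61): 11 bp
  [61,62): 1 bp
  [62,74): 12 bp
  [74,80): 6 bp
  [80,84): 4 bp
  [84,90): 6 bp
  [90,102): 12 bp
  [102,118): 16 bp
  [118,120): 2 bp
  [120,131): 11 bp
  [131,141): 10 bp

[1,1,2,2,4,6,6,7,7,10,11,11,11,12,12,16,22]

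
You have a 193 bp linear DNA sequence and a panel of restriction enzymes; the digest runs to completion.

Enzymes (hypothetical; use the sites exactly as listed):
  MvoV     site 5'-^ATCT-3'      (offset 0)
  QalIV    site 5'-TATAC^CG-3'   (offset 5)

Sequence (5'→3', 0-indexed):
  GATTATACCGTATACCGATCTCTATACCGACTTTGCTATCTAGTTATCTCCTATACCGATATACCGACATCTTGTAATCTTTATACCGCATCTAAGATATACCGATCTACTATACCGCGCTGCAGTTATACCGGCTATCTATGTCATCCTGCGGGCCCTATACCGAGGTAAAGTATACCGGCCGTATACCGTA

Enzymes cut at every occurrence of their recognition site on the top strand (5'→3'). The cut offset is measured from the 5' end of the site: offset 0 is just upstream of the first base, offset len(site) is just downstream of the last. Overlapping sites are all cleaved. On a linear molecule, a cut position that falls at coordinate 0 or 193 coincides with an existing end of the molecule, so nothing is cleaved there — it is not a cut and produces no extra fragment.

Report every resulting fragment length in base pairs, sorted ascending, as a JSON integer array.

Scan for sites:
  MvoV (ATCT, off=0): starts [17, 37, 45, 68, 76, 89, 104, 136] → cuts [17, 37, 45, 68, 76, 89, 104, 136]
  QalIV (TATACCG, off=5): starts [3, 10, 22, 51, 59, 81, 97, 110, 126, 158, 173, 184] → cuts [8, 15, 27, 56, 64, 86, 102, 115, 131, 163, 178, 189]

Pooled cuts: [8, 15, 17, 27, 37, 45, 56, 64, 68, 76, 86, 89, 102, 104, 115, 131, 136, 163, 178, 189]

Fragments:
  [0,8): 8 bp
  [8,15): 7 bp
  [15,17): 2 bp
  [17,27): 10 bp
  [27,37): 10 bp
  [37,45): 8 bp
  [45,56): 11 bp
  [56,64): 8 bp
  [64,68): 4 bp
  [68,76): 8 bp
  [76,86): 10 bp
  [86,89): 3 bp
  [89,102): 13 bp
  [102,104): 2 bp
  [104,115): 11 bp
  [115,131): 16 bp
  [131,136): 5 bp
  [136,163): 27 bp
  [163,178): 15 bp
  [178,189): 11 bp
  [189,193): 4 bp

[2,2,3,4,4,5,7,8,8,8,8,10,10,10,11,11,11,13,15,16,27]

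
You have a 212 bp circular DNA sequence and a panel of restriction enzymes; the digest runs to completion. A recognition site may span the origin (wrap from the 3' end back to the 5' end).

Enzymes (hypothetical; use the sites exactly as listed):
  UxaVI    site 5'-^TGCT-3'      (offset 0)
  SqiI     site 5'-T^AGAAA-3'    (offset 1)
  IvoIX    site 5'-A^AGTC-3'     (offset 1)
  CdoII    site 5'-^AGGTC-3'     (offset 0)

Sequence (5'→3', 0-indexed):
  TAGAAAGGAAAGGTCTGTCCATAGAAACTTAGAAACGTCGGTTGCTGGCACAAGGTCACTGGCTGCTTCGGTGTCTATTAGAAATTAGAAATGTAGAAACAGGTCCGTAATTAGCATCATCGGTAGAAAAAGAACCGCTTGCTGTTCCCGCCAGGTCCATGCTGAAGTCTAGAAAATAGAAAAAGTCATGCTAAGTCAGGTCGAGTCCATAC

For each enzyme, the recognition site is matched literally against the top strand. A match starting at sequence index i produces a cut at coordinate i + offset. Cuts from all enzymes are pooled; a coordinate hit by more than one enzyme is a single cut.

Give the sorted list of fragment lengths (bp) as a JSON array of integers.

Per-enzyme occurrences:
  UxaVI TGCT/0: at [42, 63, 139, 159, 188] ⇒ [42, 63, 139, 159, 188]
  SqiI TAGAAA/1: at [0, 21, 29, 78, 85, 93, 123, 169, 176] ⇒ [1, 22, 30, 79, 86, 94, 124, 170, 177]
  IvoIX AAGTC/1: at [164, 182, 192] ⇒ [165, 183, 193]
  CdoII AGGTC/0: at [10, 52, 100, 152, 197] ⇒ [10, 52, 100, 152, 197]

Pooled cuts: [1, 10, 22, 30, 42, 52, 63, 79, 86, 94, 100, 124, 139, 152, 159, 165, 170, 177, 183, 188, 193, 197]

Fragments:
  1→10: 9 bp
  10→22: 12 bp
  22→30: 8 bp
  30→42: 12 bp
  42→52: 10 bp
  52→63: 11 bp
  63→79: 16 bp
  79→86: 7 bp
  86→94: 8 bp
  94→100: 6 bp
  100→124: 24 bp
  124→139: 15 bp
  139→152: 13 bp
  152→159: 7 bp
  159→165: 6 bp
  165→170: 5 bp
  170→177: 7 bp
  177→183: 6 bp
  183→188: 5 bp
  188→193: 5 bp
  193→197: 4 bp
  197→1 (wrap): 212-197+1 = 16 bp

[4,5,5,5,6,6,6,7,7,7,8,8,9,10,11,12,12,13,15,16,16,24]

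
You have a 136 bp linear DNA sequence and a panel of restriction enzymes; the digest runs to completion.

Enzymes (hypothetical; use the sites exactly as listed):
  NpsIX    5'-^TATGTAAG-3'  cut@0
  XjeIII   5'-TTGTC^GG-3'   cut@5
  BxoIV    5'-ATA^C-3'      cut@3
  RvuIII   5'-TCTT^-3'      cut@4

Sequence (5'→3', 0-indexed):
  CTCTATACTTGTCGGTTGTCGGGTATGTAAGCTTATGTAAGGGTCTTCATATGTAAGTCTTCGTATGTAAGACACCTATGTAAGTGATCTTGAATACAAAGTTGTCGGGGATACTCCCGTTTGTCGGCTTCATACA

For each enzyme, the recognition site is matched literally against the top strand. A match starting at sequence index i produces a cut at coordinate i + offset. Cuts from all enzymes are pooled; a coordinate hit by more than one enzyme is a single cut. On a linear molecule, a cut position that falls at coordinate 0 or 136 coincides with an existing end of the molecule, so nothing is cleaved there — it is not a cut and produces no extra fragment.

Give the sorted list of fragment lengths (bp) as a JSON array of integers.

Per-enzyme occurrences:
  NpsIX TATGTAAG/0: at [23, 33, 49, 63, 76] ⇒ [23, 33, 49, 63, 76]
  XjeIII TTGTCGG/5: at [8, 15, 101, 120] ⇒ [13, 20, 106, 125]
  BxoIV ATAC/3: at [4, 93, 110, 131] ⇒ [7, 96, 113, 134]
  RvuIII TCTT/4: at [43, 57, 87] ⇒ [47, 61, 91]

Pooled cuts: [7, 13, 20, 23, 33, 47, 49, 61, 63, 76, 91, 96, 106, 113, 125, 134]

Fragments:
  [0,7): 7 bp
  [7,13): 6 bp
  [13,20): 7 bp
  [20,23): 3 bp
  [23,33): 10 bp
  [33,47): 14 bp
  [47,49): 2 bp
  [49,61): 12 bp
  [61,63): 2 bp
  [63,76): 13 bp
  [76,91): 15 bp
  [91,96): 5 bp
  [96,106): 10 bp
  [106,113): 7 bp
  [113,125): 12 bp
  [125,134): 9 bp
  [134,136): 2 bp

[2,2,2,3,5,6,7,7,7,9,10,10,12,12,13,14,15]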